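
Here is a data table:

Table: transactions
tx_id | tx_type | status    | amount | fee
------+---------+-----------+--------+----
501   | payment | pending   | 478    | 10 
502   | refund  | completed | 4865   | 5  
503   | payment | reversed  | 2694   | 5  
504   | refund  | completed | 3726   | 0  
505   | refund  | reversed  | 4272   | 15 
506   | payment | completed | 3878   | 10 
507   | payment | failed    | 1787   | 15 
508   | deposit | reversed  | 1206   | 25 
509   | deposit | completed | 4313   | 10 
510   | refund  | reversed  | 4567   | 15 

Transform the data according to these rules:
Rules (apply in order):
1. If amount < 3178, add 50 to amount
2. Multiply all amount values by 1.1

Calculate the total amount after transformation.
35184.6

Step 1: Apply Rule 1 - Add 50 to records with amount < 3178
  - 4 records affected: 6165 + (4 × 50) = 6365
  - Unaffected records: 25621
  - Sum after Rule 1: 31986
Step 2: Apply Rule 2 - Multiply all by 1.1
  - 31986 × 1.1 = 35184.6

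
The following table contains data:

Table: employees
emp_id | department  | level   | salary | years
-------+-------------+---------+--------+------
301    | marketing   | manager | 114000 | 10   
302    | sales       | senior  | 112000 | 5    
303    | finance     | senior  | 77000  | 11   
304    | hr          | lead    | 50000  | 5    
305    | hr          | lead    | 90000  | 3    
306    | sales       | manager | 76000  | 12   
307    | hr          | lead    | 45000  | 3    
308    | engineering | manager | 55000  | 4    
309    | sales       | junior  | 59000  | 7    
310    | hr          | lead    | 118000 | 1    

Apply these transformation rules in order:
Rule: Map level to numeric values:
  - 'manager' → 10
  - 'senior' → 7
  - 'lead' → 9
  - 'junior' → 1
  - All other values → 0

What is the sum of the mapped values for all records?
81

Step 1: Apply mapping to each record
Step 2: Count by status:
  'manager': 3 records × 10 = 30
  'senior': 2 records × 7 = 14
  'lead': 4 records × 9 = 36
  'junior': 1 records × 1 = 1
Step 3: Sum all mapped values = 81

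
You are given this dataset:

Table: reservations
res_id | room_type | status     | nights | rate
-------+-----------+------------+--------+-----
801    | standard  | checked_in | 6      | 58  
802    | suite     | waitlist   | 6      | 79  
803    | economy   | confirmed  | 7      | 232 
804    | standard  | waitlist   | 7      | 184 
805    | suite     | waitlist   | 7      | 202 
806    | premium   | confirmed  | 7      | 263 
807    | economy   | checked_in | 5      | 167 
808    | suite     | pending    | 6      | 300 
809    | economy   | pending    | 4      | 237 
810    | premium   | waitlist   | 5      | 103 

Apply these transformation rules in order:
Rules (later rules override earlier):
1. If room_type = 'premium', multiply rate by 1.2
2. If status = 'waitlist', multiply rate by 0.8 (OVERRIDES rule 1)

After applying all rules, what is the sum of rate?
1764.0

Step 1: Rule 2 takes priority for records with status = 'waitlist'
  - 4 records: 568 × 0.8 = 454.4
Step 2: Rule 1 applies to remaining records with room_type = 'premium'
  - 1 records: 263 × 1.2 = 315.6
Step 3: Other records unchanged: 994
Step 4: Final sum = 454.4 + 315.6 + 994 = 1764.0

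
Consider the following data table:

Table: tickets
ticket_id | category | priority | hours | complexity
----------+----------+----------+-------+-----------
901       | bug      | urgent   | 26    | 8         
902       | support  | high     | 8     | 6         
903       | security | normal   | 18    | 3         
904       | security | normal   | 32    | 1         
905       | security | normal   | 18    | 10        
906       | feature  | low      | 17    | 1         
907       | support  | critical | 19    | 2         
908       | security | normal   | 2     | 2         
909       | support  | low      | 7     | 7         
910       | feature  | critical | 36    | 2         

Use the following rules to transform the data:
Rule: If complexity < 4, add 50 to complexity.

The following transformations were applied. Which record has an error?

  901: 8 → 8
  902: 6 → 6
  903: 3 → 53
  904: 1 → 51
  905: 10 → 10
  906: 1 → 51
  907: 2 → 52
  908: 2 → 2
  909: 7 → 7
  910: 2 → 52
Record 908 has an error. The correct transformed value should be 52, not 2.

Step 1: Check each record against the rule
Step 2: Record 908 has complexity = 2
Step 3: Since 2 < 4, the bonus should have been applied
Step 4: Correct value = 52, but claimed value = 2
Conclusion: Record 908 has the error.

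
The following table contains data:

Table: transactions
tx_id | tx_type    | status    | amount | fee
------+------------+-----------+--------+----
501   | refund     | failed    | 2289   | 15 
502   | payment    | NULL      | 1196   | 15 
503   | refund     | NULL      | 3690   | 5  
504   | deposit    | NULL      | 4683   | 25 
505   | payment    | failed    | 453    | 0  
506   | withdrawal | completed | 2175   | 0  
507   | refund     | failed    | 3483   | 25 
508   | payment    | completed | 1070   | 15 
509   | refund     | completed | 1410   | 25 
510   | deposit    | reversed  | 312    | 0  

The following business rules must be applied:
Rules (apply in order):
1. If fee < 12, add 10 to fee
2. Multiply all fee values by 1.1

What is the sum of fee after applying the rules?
181.5

Step 1: Apply Rule 1 - Add 10 to records with fee < 12
  - 4 records affected: 5 + (4 × 10) = 45
  - Unaffected records: 120
  - Sum after Rule 1: 165
Step 2: Apply Rule 2 - Multiply all by 1.1
  - 165 × 1.1 = 181.5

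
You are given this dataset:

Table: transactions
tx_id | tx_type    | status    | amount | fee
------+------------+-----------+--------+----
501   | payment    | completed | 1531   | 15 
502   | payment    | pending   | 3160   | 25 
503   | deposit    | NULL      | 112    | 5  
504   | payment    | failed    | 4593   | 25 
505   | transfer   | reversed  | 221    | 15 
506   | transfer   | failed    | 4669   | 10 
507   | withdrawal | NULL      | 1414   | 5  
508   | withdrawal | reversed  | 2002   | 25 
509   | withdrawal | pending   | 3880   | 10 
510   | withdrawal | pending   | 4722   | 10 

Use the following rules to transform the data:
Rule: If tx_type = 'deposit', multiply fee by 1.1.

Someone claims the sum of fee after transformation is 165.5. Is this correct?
No, the correct result is 145.5.

Step 1: Calculate the correct sum after transformation
Step 2: Apply multiplier 1.1 to records where tx_type = 'deposit'
Step 3: Correct result = 145.5
Step 4: Claimed result = 165.5
Step 5: 145.5 ≠ 165.5
Conclusion: The claimed result is incorrect. The correct answer is 145.5.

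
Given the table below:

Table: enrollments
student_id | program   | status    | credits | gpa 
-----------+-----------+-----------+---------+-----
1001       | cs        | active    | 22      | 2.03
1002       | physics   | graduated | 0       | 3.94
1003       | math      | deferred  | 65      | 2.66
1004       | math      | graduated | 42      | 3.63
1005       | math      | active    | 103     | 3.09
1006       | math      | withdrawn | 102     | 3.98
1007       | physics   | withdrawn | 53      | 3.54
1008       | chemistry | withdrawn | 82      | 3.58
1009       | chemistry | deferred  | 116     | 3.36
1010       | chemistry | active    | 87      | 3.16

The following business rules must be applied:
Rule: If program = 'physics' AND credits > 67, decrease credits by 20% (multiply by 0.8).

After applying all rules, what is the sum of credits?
672

Step 1: Find records where program = 'physics' AND credits > 67
Step 2: 0 records match, summing to 0
Step 3: After multiplier: 0 × 0.8 = 0.0
Step 4: Unaffected records sum: 672
Step 5: Final sum = 0.0 + 672 = 672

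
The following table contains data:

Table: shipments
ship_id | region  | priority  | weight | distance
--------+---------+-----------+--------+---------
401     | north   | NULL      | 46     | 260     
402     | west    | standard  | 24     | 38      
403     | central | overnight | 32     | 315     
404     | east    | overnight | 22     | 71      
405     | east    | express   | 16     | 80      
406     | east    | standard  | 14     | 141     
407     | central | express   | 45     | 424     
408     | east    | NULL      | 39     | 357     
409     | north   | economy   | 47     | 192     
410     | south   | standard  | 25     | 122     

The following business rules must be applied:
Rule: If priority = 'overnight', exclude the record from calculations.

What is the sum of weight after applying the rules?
256

Step 1: Identify records where priority = 'overnight'
Step 2: The excluded records sum to 54
Step 3: Original total weight = 310
Step 4: Remaining total = 310 - 54 = 256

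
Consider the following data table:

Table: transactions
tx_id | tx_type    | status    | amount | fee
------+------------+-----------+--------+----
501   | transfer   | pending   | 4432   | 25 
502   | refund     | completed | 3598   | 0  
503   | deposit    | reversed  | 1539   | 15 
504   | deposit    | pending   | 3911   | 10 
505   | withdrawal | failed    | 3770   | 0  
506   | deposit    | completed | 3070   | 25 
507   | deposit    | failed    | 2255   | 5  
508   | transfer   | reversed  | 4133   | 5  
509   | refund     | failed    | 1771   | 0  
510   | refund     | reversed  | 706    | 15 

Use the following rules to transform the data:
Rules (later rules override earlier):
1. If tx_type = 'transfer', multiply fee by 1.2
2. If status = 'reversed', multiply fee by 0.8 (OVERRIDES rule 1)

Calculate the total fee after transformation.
98.0

Step 1: Rule 2 takes priority for records with status = 'reversed'
  - 3 records: 35 × 0.8 = 28.0
Step 2: Rule 1 applies to remaining records with tx_type = 'transfer'
  - 1 records: 25 × 1.2 = 30.0
Step 3: Other records unchanged: 40
Step 4: Final sum = 28.0 + 30.0 + 40 = 98.0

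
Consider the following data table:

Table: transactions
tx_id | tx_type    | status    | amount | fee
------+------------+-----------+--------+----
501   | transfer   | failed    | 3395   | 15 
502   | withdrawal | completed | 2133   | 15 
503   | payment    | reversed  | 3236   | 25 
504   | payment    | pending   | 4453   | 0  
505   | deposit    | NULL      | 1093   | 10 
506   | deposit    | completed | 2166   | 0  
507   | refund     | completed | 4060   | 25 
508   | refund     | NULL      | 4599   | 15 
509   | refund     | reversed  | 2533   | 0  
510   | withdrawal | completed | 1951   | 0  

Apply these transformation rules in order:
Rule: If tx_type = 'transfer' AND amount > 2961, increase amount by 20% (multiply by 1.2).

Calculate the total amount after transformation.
30298.0

Step 1: Find records where tx_type = 'transfer' AND amount > 2961
Step 2: 1 records match, summing to 3395
Step 3: After multiplier: 3395 × 1.2 = 4074.0
Step 4: Unaffected records sum: 26224
Step 5: Final sum = 4074.0 + 26224 = 30298.0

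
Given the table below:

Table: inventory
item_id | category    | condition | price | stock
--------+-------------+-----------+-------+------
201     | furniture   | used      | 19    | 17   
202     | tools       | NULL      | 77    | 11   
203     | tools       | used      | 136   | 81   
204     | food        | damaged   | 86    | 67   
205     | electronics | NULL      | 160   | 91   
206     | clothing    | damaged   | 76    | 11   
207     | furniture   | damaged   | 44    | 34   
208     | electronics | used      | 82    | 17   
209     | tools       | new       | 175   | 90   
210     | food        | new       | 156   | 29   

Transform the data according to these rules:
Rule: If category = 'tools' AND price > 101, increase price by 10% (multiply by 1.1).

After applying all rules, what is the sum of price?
1042.1

Step 1: Find records where category = 'tools' AND price > 101
Step 2: 2 records match, summing to 311
Step 3: After multiplier: 311 × 1.1 = 342.1
Step 4: Unaffected records sum: 700
Step 5: Final sum = 342.1 + 700 = 1042.1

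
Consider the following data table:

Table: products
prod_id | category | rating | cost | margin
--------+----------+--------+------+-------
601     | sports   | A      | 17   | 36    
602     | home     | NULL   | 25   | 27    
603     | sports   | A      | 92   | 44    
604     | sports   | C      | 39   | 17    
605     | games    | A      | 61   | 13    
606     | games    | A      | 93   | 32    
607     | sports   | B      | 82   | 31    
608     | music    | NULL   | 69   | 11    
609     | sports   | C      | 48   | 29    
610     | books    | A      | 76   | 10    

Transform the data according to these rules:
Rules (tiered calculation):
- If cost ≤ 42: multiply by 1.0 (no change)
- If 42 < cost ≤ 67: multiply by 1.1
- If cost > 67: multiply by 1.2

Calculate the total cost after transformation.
695.3

Step 1: Tier 1 (cost ≤ 42): 3 records, sum = 81 × 1.0 = 81.0
Step 2: Tier 2 (42 < cost ≤ 67): 2 records, sum = 109 × 1.1 = 119.9
Step 3: Tier 3 (cost > 67): 5 records, sum = 412 × 1.2 = 494.4
Step 4: Final sum = 81.0 + 119.9 + 494.4 = 695.3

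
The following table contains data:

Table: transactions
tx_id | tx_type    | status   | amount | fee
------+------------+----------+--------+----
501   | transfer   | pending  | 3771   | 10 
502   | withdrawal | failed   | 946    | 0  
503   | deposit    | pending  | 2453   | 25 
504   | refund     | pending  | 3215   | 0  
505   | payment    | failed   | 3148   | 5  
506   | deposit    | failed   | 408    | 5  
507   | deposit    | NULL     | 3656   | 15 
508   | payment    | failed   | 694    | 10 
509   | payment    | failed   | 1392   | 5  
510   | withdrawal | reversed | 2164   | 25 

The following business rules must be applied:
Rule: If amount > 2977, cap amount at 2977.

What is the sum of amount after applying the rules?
19965

Step 1: 4 records have amount > 2977
Step 2: These records originally summed to 13790
Step 3: After capping: 4 × 2977 = 11908
Step 4: Unaffected records sum: 8057
Step 5: Final sum = 11908 + 8057 = 19965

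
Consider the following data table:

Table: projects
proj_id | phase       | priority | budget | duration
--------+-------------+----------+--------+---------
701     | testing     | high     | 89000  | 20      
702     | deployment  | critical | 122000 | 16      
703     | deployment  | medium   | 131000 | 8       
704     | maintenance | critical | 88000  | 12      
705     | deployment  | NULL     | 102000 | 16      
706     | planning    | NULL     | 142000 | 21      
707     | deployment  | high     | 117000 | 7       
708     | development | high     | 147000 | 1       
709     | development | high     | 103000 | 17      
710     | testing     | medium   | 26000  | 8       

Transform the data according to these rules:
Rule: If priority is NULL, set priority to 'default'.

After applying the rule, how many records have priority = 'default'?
2

Step 1: Count records where priority IS NULL
Step 2: Found 2 records with NULL priority
Step 3: These records will have priority set to 'default'
Step 4: Records already having priority = 'default': 0
Step 5: Answer: 2 + 0 = 2 records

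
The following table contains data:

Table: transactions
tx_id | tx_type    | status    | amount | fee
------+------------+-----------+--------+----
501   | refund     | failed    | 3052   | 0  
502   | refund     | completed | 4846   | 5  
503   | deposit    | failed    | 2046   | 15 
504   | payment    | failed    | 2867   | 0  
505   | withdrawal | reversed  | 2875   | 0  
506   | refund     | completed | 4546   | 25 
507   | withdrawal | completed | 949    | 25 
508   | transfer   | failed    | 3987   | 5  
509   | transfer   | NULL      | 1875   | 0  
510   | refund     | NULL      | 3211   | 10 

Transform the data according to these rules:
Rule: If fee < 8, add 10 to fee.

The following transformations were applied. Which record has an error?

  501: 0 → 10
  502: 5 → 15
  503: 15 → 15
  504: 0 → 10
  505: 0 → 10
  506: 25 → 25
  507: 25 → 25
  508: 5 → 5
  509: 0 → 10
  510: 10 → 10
Record 508 has an error. The correct transformed value should be 15, not 5.

Step 1: Check each record against the rule
Step 2: Record 508 has fee = 5
Step 3: Since 5 < 8, the bonus should have been applied
Step 4: Correct value = 15, but claimed value = 5
Conclusion: Record 508 has the error.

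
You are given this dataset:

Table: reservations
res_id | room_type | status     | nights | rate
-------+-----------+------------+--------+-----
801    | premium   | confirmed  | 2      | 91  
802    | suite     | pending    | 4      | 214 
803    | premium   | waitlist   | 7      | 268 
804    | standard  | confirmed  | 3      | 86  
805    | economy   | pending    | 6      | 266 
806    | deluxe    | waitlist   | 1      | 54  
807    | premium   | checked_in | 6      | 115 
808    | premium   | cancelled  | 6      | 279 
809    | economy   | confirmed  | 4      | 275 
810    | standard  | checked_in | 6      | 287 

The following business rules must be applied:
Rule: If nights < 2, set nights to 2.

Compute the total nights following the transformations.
46

Step 1: 1 records have nights < 2
Step 2: These records originally summed to 1
Step 3: After setting to minimum: 1 × 2 = 2
Step 4: Unaffected records sum: 44
Step 5: Final sum = 2 + 44 = 46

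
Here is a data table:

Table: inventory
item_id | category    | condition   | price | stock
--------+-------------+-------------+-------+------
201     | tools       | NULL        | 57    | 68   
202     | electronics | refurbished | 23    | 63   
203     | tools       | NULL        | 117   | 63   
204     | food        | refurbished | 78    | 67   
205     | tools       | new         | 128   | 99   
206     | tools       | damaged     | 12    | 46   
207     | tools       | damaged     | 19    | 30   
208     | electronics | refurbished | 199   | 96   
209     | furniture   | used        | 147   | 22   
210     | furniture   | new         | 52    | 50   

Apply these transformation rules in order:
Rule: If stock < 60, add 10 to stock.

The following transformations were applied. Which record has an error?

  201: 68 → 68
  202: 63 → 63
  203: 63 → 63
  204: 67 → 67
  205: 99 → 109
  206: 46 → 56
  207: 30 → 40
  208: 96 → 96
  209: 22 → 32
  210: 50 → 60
Record 205 has an error. The correct transformed value should be 99, not 109.

Step 1: Check each record against the rule
Step 2: Record 205 has stock = 99
Step 3: Since 99 >= 60, the bonus should not have been applied
Step 4: Correct value = 99, but claimed value = 109
Conclusion: Record 205 has the error.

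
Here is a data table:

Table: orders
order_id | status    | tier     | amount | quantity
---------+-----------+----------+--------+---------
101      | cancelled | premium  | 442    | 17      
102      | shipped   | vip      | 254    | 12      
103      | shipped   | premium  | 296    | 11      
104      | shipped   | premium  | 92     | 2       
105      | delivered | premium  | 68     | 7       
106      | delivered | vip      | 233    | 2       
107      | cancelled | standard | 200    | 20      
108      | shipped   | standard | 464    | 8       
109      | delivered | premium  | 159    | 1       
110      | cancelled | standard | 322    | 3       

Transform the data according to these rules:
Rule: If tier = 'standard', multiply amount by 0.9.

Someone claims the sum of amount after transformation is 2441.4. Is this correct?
No, the correct result is 2431.4.

Step 1: Calculate the correct sum after transformation
Step 2: Apply multiplier 0.9 to records where tier = 'standard'
Step 3: Correct result = 2431.4
Step 4: Claimed result = 2441.4
Step 5: 2431.4 ≠ 2441.4
Conclusion: The claimed result is incorrect. The correct answer is 2431.4.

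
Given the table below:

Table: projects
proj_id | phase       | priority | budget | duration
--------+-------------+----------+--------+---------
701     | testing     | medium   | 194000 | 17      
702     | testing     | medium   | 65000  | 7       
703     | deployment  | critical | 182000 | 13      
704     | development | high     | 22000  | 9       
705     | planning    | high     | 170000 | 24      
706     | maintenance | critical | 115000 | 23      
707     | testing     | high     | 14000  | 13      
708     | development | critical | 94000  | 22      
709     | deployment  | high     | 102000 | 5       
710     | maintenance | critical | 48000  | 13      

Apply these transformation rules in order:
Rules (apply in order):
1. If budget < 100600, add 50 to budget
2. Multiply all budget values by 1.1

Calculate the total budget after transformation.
1106875.0

Step 1: Apply Rule 1 - Add 50 to records with budget < 100600
  - 5 records affected: 243000 + (5 × 50) = 243250
  - Unaffected records: 763000
  - Sum after Rule 1: 1006250
Step 2: Apply Rule 2 - Multiply all by 1.1
  - 1006250 × 1.1 = 1106875.0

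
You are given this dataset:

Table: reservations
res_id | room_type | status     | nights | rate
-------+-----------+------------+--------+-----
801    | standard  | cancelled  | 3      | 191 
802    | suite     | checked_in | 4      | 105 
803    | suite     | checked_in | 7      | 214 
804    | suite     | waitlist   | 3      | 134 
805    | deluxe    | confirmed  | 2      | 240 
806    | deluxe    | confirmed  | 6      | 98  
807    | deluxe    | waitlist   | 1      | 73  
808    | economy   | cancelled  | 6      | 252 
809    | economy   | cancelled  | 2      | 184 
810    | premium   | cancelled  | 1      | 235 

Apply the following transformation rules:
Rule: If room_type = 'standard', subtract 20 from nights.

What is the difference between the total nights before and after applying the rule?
20

Step 1: Original sum of nights = 35
Step 2: 1 records have room_type = 'standard'
Step 3: Each affected record changes by -20
Step 4: Total change = 1 × -20 = -20
Step 5: New sum = 35 + -20 = 15
Step 6: Difference = |15 - 35| = 20
        (Sum decreased by 20)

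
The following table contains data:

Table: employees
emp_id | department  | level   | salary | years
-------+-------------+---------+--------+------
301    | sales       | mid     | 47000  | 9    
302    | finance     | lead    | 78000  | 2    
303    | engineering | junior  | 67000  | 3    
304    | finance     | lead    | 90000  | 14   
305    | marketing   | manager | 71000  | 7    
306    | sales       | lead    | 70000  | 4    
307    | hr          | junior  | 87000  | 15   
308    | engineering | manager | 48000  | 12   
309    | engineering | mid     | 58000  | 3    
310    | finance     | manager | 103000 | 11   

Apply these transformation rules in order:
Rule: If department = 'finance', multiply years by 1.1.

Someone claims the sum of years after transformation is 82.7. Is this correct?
Yes, the result is correct.

Step 1: Calculate the correct sum after transformation
Step 2: Apply multiplier 1.1 to records where department = 'finance'
Step 3: Correct result = 82.7
Step 4: Claimed result = 82.7
Step 5: 82.7 = 82.7 ✓
Conclusion: The claimed result is correct.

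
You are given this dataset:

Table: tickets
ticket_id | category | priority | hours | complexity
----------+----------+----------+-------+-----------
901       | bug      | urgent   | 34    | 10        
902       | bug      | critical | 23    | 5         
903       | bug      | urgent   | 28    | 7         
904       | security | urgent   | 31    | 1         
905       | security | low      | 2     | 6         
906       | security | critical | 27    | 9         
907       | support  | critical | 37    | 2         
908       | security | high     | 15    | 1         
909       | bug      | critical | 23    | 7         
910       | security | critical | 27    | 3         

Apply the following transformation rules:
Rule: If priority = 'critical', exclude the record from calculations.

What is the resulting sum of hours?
110

Step 1: Identify records where priority = 'critical'
Step 2: The excluded records sum to 137
Step 3: Original total hours = 247
Step 4: Remaining total = 247 - 137 = 110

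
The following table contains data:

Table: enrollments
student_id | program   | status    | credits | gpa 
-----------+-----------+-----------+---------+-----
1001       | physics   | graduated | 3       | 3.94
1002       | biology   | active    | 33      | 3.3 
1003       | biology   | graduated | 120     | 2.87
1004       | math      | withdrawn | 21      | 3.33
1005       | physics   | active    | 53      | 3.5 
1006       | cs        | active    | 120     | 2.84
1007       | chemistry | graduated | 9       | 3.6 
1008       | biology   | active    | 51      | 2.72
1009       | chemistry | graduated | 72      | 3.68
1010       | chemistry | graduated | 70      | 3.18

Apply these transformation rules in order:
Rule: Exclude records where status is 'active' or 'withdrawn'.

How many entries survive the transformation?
5

Step 1: Count records to exclude
  - 4 (active) + 1 (withdrawn) = 5 records
Step 2: Total records: 10
Step 3: Remaining = 10 - 5 = 5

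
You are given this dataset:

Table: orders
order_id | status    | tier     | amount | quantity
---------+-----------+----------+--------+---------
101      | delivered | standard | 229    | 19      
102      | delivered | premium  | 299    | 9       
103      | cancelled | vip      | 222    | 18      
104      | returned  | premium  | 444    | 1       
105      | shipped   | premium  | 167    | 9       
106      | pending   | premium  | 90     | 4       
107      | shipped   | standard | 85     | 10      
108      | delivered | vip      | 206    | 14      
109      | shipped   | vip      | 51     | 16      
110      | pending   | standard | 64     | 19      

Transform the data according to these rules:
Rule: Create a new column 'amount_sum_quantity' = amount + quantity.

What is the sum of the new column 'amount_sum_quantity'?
1976

Step 1: For each record, compute amount + quantity
Example calculations:
  229 + 19 = 248
  299 + 9 = 308
  222 + 18 = 240
  ...
Step 2: Sum all derived values
Step 3: Total = 1976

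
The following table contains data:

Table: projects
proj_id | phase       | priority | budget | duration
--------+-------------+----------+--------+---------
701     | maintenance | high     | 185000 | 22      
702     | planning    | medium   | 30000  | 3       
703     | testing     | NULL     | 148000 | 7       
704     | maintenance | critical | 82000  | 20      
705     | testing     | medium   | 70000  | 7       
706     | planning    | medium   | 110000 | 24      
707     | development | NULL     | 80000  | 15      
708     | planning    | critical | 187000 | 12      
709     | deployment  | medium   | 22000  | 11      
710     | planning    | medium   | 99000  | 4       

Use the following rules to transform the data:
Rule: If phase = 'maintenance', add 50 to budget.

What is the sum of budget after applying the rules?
1013100

Step 1: Count records where phase = 'maintenance': 2
Step 2: Total bonus added: 2 × 50 = 100
Step 3: Original sum of budget: 1013000
Step 4: Final sum = 1013000 + 100 = 1013100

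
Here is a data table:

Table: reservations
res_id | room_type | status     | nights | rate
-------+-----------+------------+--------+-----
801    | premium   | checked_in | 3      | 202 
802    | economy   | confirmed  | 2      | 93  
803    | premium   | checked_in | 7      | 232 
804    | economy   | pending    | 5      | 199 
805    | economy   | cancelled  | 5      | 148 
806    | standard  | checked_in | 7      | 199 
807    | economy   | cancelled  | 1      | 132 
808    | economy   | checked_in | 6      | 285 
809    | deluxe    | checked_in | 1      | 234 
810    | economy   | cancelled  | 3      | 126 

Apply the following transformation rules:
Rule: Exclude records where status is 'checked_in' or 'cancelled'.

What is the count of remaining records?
2

Step 1: Count records to exclude
  - 5 (checked_in) + 3 (cancelled) = 8 records
Step 2: Total records: 10
Step 3: Remaining = 10 - 8 = 2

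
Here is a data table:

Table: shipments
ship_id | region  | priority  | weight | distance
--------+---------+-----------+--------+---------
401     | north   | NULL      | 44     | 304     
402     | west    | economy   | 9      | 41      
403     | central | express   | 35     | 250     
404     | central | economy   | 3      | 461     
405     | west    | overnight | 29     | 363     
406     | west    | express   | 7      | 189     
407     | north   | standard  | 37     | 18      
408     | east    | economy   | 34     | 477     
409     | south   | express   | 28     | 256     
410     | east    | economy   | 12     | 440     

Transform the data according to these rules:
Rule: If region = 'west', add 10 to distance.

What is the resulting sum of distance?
2829

Step 1: Count records where region = 'west': 3
Step 2: Total bonus added: 3 × 10 = 30
Step 3: Original sum of distance: 2799
Step 4: Final sum = 2799 + 30 = 2829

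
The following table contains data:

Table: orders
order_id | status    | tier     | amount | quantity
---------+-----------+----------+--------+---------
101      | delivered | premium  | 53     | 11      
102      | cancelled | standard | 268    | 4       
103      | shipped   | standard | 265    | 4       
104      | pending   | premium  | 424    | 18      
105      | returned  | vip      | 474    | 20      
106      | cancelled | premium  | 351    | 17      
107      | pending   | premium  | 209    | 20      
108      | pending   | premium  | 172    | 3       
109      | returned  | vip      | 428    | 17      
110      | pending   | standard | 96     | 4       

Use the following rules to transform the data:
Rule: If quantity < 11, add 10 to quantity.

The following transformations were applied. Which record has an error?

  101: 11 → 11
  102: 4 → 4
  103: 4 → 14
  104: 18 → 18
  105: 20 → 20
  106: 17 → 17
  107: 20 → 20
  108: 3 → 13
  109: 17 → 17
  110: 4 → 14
Record 102 has an error. The correct transformed value should be 14, not 4.

Step 1: Check each record against the rule
Step 2: Record 102 has quantity = 4
Step 3: Since 4 < 11, the bonus should have been applied
Step 4: Correct value = 14, but claimed value = 4
Conclusion: Record 102 has the error.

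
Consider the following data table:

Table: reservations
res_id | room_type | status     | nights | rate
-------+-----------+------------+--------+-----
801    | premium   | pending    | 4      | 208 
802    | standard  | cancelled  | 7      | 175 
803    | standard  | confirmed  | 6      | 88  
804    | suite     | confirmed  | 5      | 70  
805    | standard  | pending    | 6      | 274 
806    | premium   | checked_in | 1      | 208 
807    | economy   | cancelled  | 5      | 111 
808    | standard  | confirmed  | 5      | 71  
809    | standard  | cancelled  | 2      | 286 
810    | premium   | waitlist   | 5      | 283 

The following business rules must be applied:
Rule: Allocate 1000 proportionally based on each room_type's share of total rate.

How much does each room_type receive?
economy: 62.57, premium: 394.02, standard: 503.95, suite: 39.46

Step 1: Calculate total rate = 1774
Step 2: Calculate each room_type's proportion:
  economy: 111/1774 = 6.26% → 62.57
  premium: 699/1774 = 39.40% → 394.02
  standard: 894/1774 = 50.39% → 503.95
  suite: 70/1774 = 3.95% → 39.46
Step 3: Verify: sum of allocations ≈ 1000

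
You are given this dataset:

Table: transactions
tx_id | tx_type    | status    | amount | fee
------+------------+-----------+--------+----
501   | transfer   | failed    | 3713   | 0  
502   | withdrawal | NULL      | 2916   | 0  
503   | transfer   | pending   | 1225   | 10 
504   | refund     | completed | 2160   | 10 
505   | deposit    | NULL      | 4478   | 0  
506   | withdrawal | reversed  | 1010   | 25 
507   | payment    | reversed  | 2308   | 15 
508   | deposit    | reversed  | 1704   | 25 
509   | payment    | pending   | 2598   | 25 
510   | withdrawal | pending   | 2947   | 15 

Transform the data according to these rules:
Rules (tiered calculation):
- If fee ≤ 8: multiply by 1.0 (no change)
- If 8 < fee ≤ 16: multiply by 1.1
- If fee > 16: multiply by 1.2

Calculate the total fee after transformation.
145.0

Step 1: Tier 1 (fee ≤ 8): 3 records, sum = 0 × 1.0 = 0.0
Step 2: Tier 2 (8 < fee ≤ 16): 4 records, sum = 50 × 1.1 = 55.0
Step 3: Tier 3 (fee > 16): 3 records, sum = 75 × 1.2 = 90.0
Step 4: Final sum = 0.0 + 55.0 + 90.0 = 145.0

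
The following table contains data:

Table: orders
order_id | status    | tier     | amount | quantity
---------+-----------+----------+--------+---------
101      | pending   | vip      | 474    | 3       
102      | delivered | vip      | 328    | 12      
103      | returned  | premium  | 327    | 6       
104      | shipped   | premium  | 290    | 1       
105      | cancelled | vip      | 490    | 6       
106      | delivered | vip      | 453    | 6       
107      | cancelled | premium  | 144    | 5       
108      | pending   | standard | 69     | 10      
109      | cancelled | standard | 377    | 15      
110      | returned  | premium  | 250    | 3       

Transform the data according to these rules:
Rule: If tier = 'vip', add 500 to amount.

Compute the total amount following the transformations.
5202

Step 1: Count records where tier = 'vip': 4
Step 2: Total bonus added: 4 × 500 = 2000
Step 3: Original sum of amount: 3202
Step 4: Final sum = 3202 + 2000 = 5202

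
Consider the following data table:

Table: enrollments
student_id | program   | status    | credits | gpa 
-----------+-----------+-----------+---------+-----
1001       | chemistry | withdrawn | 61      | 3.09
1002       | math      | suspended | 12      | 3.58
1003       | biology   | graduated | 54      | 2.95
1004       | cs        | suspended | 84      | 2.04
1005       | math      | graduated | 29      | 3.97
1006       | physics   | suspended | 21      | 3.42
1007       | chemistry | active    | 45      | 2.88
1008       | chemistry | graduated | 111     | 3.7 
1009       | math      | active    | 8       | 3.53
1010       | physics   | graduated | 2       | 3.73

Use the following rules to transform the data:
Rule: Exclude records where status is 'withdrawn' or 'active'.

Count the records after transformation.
7

Step 1: Count records to exclude
  - 1 (withdrawn) + 2 (active) = 3 records
Step 2: Total records: 10
Step 3: Remaining = 10 - 3 = 7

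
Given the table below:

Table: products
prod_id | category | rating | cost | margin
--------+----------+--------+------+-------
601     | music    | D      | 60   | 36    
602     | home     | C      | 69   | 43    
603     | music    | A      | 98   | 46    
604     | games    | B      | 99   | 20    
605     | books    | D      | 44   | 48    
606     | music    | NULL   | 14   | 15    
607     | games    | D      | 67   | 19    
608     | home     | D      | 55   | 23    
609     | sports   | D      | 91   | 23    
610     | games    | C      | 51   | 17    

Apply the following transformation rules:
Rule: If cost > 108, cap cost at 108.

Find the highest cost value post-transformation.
99

Step 1: Original maximum cost = 99
Step 2: Check cap of 108 against maximum
Step 3: No records exceed the cap (max 99 <= cap 108), so no capping applies
Step 4: Maximum after transformation = 99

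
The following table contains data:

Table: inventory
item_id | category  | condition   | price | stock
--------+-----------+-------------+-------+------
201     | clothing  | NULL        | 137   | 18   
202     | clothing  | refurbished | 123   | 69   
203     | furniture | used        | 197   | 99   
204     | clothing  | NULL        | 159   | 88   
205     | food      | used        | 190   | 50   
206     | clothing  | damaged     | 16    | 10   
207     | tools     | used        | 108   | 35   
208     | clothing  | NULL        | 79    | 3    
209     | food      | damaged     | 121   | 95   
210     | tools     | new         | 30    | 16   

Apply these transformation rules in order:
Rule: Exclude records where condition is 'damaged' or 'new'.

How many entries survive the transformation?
7

Step 1: Count records to exclude
  - 2 (damaged) + 1 (new) = 3 records
Step 2: Total records: 10
Step 3: Remaining = 10 - 3 = 7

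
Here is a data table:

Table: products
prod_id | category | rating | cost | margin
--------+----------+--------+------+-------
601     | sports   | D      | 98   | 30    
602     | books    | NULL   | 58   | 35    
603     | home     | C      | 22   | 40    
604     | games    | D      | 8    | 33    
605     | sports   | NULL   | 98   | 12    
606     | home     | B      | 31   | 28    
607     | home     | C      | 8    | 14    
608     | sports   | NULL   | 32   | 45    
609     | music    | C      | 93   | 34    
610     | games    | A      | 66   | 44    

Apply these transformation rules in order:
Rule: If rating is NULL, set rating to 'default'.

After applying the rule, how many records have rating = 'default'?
3

Step 1: Count records where rating IS NULL
Step 2: Found 3 records with NULL rating
Step 3: These records will have rating set to 'default'
Step 4: Records already having rating = 'default': 0
Step 5: Answer: 3 + 0 = 3 records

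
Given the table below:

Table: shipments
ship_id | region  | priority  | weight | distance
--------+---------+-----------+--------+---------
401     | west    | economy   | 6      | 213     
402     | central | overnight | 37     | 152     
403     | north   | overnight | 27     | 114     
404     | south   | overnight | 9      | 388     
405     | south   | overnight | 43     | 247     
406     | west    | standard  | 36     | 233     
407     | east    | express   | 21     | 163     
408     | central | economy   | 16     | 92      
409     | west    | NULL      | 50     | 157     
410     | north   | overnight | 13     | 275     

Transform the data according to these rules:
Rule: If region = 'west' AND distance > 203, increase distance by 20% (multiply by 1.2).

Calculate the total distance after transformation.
2123.2

Step 1: Find records where region = 'west' AND distance > 203
Step 2: 2 records match, summing to 446
Step 3: After multiplier: 446 × 1.2 = 535.2
Step 4: Unaffected records sum: 1588
Step 5: Final sum = 535.2 + 1588 = 2123.2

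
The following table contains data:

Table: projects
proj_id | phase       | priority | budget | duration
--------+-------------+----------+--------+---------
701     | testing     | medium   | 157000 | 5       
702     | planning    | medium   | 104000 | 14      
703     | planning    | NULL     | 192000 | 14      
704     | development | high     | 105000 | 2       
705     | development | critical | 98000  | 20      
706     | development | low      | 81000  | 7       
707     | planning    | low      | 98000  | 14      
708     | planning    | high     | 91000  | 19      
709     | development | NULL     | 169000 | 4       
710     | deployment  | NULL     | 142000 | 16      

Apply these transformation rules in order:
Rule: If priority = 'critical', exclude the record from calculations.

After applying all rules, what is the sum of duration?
95

Step 1: Identify records where priority = 'critical'
Step 2: The excluded records sum to 20
Step 3: Original total duration = 115
Step 4: Remaining total = 115 - 20 = 95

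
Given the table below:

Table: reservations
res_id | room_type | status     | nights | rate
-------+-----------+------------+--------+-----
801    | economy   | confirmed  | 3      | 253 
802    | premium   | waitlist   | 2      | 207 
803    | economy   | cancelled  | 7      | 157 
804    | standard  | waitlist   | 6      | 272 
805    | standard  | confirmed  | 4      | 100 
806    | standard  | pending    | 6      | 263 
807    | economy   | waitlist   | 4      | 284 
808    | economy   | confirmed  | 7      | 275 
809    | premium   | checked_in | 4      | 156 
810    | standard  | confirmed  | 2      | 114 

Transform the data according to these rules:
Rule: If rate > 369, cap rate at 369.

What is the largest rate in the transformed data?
284

Step 1: Original maximum rate = 284
Step 2: Check cap of 369 against maximum
Step 3: No records exceed the cap (max 284 <= cap 369), so no capping applies
Step 4: Maximum after transformation = 284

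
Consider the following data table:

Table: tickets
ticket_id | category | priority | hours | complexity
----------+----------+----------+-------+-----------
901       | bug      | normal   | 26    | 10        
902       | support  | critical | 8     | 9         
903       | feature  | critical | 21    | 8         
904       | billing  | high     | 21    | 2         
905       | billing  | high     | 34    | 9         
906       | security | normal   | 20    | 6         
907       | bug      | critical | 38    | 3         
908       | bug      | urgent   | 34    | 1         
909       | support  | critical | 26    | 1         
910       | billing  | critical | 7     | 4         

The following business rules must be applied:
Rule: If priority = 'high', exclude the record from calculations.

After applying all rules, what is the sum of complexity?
42

Step 1: Identify records where priority = 'high'
Step 2: The excluded records sum to 11
Step 3: Original total complexity = 53
Step 4: Remaining total = 53 - 11 = 42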